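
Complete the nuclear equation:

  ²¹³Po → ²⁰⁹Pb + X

Conserve mass number: 213 = 209 + A, so A = 4.
Conserve atomic number: 84 = 82 + Z, so Z = 2.
A = 4 and Z = 2 is ⁴He — an alpha particle.

alpha particle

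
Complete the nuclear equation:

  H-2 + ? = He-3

proton

Conserve mass number: 2 + A = 3, so A = 1.
Conserve atomic number: 1 + Z = 2, so Z = 1.
A = 1 and Z = 1 is H-1 — a proton.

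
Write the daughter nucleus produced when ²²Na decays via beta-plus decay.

Beta-plus decay: mass number changes by +0, atomic number by -1.
A: 22 = 22; Z: 11 − 1 = 10.
Z = 10 is neon, so the daughter is ²²Ne.

Ne-22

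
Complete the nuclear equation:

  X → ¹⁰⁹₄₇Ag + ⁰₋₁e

Conserve mass number: A = 109 + 0, so A = 109.
Conserve atomic number: Z = 47 − 1, so Z = 46.
Z = 46 is palladium, so the species is ¹⁰⁹₄₆Pd.

Pd-109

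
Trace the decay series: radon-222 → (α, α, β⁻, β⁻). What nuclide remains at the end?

Start: (A, Z) = (222, 86).
After α: (218, 84).
After α: (214, 82).
After β⁻: (214, 83).
After β⁻: (214, 84).
Z = 84 is polonium.

Po-214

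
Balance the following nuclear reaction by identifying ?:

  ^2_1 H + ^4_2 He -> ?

Li-6

Conserve mass number: 2 + 4 = A, so A = 6.
Conserve atomic number: 1 + 2 = Z, so Z = 3.
Z = 3 is lithium, so the species is ^6_3 Li.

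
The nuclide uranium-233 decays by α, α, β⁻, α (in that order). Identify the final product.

Fr-221

Start: (A, Z) = (233, 92).
After α: (229, 90).
After α: (225, 88).
After β⁻: (225, 89).
After α: (221, 87).
Z = 87 is francium.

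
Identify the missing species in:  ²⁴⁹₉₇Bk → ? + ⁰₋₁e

Conserve mass number: 249 = A + 0, so A = 249.
Conserve atomic number: 97 = Z − 1, so Z = 98.
Z = 98 is californium, so the species is ²⁴⁹₉₈Cf.

Cf-249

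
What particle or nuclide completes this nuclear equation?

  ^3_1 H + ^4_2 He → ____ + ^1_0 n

Conserve mass number: 3 + 4 = A + 1, so A = 6.
Conserve atomic number: 1 + 2 = Z + 0, so Z = 3.
Z = 3 is lithium, so the species is ^6_3 Li.

Li-6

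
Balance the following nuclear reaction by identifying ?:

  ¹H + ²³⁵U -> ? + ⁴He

Pa-232

Conserve mass number: 1 + 235 = A + 4, so A = 232.
Conserve atomic number: 1 + 92 = Z + 2, so Z = 91.
Z = 91 is protactinium, so the species is ²³²Pa.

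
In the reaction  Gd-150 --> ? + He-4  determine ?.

Sm-146

Conserve mass number: 150 = A + 4, so A = 146.
Conserve atomic number: 64 = Z + 2, so Z = 62.
Z = 62 is samarium, so the species is Sm-146.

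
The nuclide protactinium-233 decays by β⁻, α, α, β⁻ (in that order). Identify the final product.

Ac-225

Start: (A, Z) = (233, 91).
After β⁻: (233, 92).
After α: (229, 90).
After α: (225, 88).
After β⁻: (225, 89).
Z = 89 is actinium.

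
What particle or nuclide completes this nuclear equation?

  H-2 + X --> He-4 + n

Conserve mass number: 2 + A = 4 + 1, so A = 3.
Conserve atomic number: 1 + Z = 2 + 0, so Z = 1.
A = 3 and Z = 1 is H-3 — a triton.

triton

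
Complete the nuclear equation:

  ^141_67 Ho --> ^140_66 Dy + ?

Conserve mass number: 141 = 140 + A, so A = 1.
Conserve atomic number: 67 = 66 + Z, so Z = 1.
A = 1 and Z = 1 is ^1_1 H — a proton.

proton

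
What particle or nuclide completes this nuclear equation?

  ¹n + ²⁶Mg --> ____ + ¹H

Na-26

Conserve mass number: 1 + 26 = A + 1, so A = 26.
Conserve atomic number: 0 + 12 = Z + 1, so Z = 11.
Z = 11 is sodium, so the species is ²⁶Na.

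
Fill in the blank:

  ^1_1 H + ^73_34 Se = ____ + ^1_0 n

Conserve mass number: 1 + 73 = A + 1, so A = 73.
Conserve atomic number: 1 + 34 = Z + 0, so Z = 35.
Z = 35 is bromine, so the species is ^73_35 Br.

Br-73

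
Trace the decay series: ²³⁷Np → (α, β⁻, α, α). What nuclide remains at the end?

Ra-225

Start: (A, Z) = (237, 93).
After α: (233, 91).
After β⁻: (233, 92).
After α: (229, 90).
After α: (225, 88).
Z = 88 is radium.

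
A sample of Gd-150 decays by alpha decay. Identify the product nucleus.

Sm-146

Alpha decay: mass number changes by -4, atomic number by -2.
A: 150 − 4 = 146; Z: 64 − 2 = 62.
Z = 62 is samarium, so the daughter is Sm-146.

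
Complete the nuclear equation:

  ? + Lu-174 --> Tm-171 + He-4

Conserve mass number: A + 174 = 171 + 4, so A = 1.
Conserve atomic number: Z + 71 = 69 + 2, so Z = 0.
A = 1 and Z = 0 is n — a neutron.

neutron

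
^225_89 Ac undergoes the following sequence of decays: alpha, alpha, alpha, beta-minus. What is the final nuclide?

Start: (A, Z) = (225, 89).
After α: (221, 87).
After α: (217, 85).
After α: (213, 83).
After β⁻: (213, 84).
Z = 84 is polonium.

Po-213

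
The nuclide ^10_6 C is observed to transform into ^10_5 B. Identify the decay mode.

beta-plus decay or electron capture

ΔA = 10 − 10 = 0; ΔZ = 5 − 6 = -1.
A is unchanged and Z drops by 1 — a proton has become a neutron (β⁺ emission or electron capture).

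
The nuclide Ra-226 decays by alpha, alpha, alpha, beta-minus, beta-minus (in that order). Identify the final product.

Start: (A, Z) = (226, 88).
After α: (222, 86).
After α: (218, 84).
After α: (214, 82).
After β⁻: (214, 83).
After β⁻: (214, 84).
Z = 84 is polonium.

Po-214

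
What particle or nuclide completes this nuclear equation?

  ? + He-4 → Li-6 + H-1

Conserve mass number: A + 4 = 6 + 1, so A = 3.
Conserve atomic number: Z + 2 = 3 + 1, so Z = 2.
Z = 2 is helium, so the species is He-3.

He-3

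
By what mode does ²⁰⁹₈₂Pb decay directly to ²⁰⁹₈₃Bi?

ΔA = 209 − 209 = 0; ΔZ = 83 − 82 = +1.
A is unchanged and Z rises by 1 — a neutron has become a proton (β⁻ decay).

beta-minus decay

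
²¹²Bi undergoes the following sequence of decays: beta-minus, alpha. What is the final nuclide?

Pb-208

Start: (A, Z) = (212, 83).
After β⁻: (212, 84).
After α: (208, 82).
Z = 82 is lead.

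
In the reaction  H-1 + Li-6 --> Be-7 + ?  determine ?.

gamma ray

Conserve mass number: 1 + 6 = 7 + A, so A = 0.
Conserve atomic number: 1 + 3 = 4 + Z, so Z = 0.
A = 0 and Z = 0 is γ — a gamma ray.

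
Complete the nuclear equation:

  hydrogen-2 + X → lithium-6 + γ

alpha particle

Conserve mass number: 2 + A = 6 + 0, so A = 4.
Conserve atomic number: 1 + Z = 3 + 0, so Z = 2.
A = 4 and Z = 2 is helium-4 — an alpha particle.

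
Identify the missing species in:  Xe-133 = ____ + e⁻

Cs-133

Conserve mass number: 133 = A + 0, so A = 133.
Conserve atomic number: 54 = Z − 1, so Z = 55.
Z = 55 is caesium, so the species is Cs-133.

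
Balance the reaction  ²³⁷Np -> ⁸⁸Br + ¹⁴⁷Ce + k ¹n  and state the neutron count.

Conserve mass number: 237 = 88 + 147 + k, so k = 237 − 235 = 2.
Check atomic number: 93 = 35 + 58 + 0 = 93. ✓

2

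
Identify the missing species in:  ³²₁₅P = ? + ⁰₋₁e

Conserve mass number: 32 = A + 0, so A = 32.
Conserve atomic number: 15 = Z − 1, so Z = 16.
Z = 16 is sulfur, so the species is ³²₁₆S.

S-32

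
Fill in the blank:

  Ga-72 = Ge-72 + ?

beta-minus particle

Conserve mass number: 72 = 72 + A, so A = 0.
Conserve atomic number: 31 = 32 + Z, so Z = -1.
A = 0 and Z = -1 is e⁻ — a beta-minus particle.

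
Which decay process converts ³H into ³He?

beta-minus decay

ΔA = 3 − 3 = 0; ΔZ = 2 − 1 = +1.
A is unchanged and Z rises by 1 — a neutron has become a proton (β⁻ decay).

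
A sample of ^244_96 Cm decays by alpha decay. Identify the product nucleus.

Pu-240

Alpha decay: mass number changes by -4, atomic number by -2.
A: 244 − 4 = 240; Z: 96 − 2 = 94.
Z = 94 is plutonium, so the daughter is ^240_94 Pu.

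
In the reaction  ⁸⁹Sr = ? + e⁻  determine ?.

Conserve mass number: 89 = A + 0, so A = 89.
Conserve atomic number: 38 = Z − 1, so Z = 39.
Z = 39 is yttrium, so the species is ⁸⁹Y.

Y-89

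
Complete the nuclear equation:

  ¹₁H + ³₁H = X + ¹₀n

Conserve mass number: 1 + 3 = A + 1, so A = 3.
Conserve atomic number: 1 + 1 = Z + 0, so Z = 2.
Z = 2 is helium, so the species is ³₂He.

He-3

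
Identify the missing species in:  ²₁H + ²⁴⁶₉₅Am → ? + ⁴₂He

Conserve mass number: 2 + 246 = A + 4, so A = 244.
Conserve atomic number: 1 + 95 = Z + 2, so Z = 94.
Z = 94 is plutonium, so the species is ²⁴⁴₉₄Pu.

Pu-244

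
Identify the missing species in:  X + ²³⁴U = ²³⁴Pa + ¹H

Conserve mass number: A + 234 = 234 + 1, so A = 1.
Conserve atomic number: Z + 92 = 91 + 1, so Z = 0.
A = 1 and Z = 0 is ¹n — a neutron.

neutron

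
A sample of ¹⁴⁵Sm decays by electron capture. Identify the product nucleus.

Electron capture: mass number changes by +0, atomic number by -1.
A: 145 = 145; Z: 62 − 1 = 61.
Z = 61 is promethium, so the daughter is ¹⁴⁵Pm.

Pm-145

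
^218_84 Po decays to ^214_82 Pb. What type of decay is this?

alpha decay

ΔA = 214 − 218 = -4; ΔZ = 82 − 84 = -2.
A drops by 4 and Z drops by 2 — the signature of alpha emission.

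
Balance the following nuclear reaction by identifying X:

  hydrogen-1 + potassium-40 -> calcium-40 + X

Conserve mass number: 1 + 40 = 40 + A, so A = 1.
Conserve atomic number: 1 + 19 = 20 + Z, so Z = 0.
A = 1 and Z = 0 is neutron — a neutron.

neutron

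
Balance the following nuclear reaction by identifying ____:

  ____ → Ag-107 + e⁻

Conserve mass number: A = 107 + 0, so A = 107.
Conserve atomic number: Z = 47 − 1, so Z = 46.
Z = 46 is palladium, so the species is Pd-107.

Pd-107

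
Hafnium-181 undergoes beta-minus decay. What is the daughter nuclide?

Beta-minus decay: mass number changes by +0, atomic number by +1.
A: 181 = 181; Z: 72 + 1 = 73.
Z = 73 is tantalum, so the daughter is tantalum-181.

Ta-181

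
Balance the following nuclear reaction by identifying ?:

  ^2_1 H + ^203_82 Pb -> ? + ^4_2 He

Conserve mass number: 2 + 203 = A + 4, so A = 201.
Conserve atomic number: 1 + 82 = Z + 2, so Z = 81.
Z = 81 is thallium, so the species is ^201_81 Tl.

Tl-201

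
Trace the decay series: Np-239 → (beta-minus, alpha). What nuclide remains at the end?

Start: (A, Z) = (239, 93).
After β⁻: (239, 94).
After α: (235, 92).
Z = 92 is uranium.

U-235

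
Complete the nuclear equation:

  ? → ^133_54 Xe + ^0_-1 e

I-133

Conserve mass number: A = 133 + 0, so A = 133.
Conserve atomic number: Z = 54 − 1, so Z = 53.
Z = 53 is iodine, so the species is ^133_53 I.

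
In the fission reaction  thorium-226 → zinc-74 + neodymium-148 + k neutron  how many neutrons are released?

Conserve mass number: 226 = 74 + 148 + k, so k = 226 − 222 = 4.
Check atomic number: 90 = 30 + 60 + 0 = 90. ✓

4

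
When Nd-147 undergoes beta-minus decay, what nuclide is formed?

Beta-minus decay: mass number changes by +0, atomic number by +1.
A: 147 = 147; Z: 60 + 1 = 61.
Z = 61 is promethium, so the daughter is Pm-147.

Pm-147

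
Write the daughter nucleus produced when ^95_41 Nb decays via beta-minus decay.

Mo-95

Beta-minus decay: mass number changes by +0, atomic number by +1.
A: 95 = 95; Z: 41 + 1 = 42.
Z = 42 is molybdenum, so the daughter is ^95_42 Mo.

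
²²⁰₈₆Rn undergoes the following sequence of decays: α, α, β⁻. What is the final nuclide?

Bi-212

Start: (A, Z) = (220, 86).
After α: (216, 84).
After α: (212, 82).
After β⁻: (212, 83).
Z = 83 is bismuth.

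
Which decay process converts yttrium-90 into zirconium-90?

ΔA = 90 − 90 = 0; ΔZ = 40 − 39 = +1.
A is unchanged and Z rises by 1 — a neutron has become a proton (β⁻ decay).

beta-minus decay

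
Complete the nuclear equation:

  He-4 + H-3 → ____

Li-7

Conserve mass number: 4 + 3 = A, so A = 7.
Conserve atomic number: 2 + 1 = Z, so Z = 3.
Z = 3 is lithium, so the species is Li-7.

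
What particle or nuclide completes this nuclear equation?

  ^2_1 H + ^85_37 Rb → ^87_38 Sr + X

Conserve mass number: 2 + 85 = 87 + A, so A = 0.
Conserve atomic number: 1 + 37 = 38 + Z, so Z = 0.
A = 0 and Z = 0 is ^0_0 γ — a gamma ray.

gamma ray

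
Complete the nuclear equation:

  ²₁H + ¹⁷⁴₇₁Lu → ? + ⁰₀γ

Hf-176

Conserve mass number: 2 + 174 = A + 0, so A = 176.
Conserve atomic number: 1 + 71 = Z + 0, so Z = 72.
Z = 72 is hafnium, so the species is ¹⁷⁶₇₂Hf.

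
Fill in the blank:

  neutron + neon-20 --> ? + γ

Conserve mass number: 1 + 20 = A + 0, so A = 21.
Conserve atomic number: 0 + 10 = Z + 0, so Z = 10.
Z = 10 is neon, so the species is neon-21.

Ne-21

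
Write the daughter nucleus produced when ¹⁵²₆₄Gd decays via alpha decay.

Alpha decay: mass number changes by -4, atomic number by -2.
A: 152 − 4 = 148; Z: 64 − 2 = 62.
Z = 62 is samarium, so the daughter is ¹⁴⁸₆₂Sm.

Sm-148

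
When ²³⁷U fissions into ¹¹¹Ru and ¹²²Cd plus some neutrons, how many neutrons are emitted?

Conserve mass number: 237 = 111 + 122 + k, so k = 237 − 233 = 4.
Check atomic number: 92 = 44 + 48 + 0 = 92. ✓

4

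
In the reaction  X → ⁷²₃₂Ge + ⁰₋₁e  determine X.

Conserve mass number: A = 72 + 0, so A = 72.
Conserve atomic number: Z = 32 − 1, so Z = 31.
Z = 31 is gallium, so the species is ⁷²₃₁Ga.

Ga-72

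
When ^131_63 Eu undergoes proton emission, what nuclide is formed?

Proton emission: mass number changes by -1, atomic number by -1.
A: 131 − 1 = 130; Z: 63 − 1 = 62.
Z = 62 is samarium, so the daughter is ^130_62 Sm.

Sm-130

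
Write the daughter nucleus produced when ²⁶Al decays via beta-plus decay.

Beta-plus decay: mass number changes by +0, atomic number by -1.
A: 26 = 26; Z: 13 − 1 = 12.
Z = 12 is magnesium, so the daughter is ²⁶Mg.

Mg-26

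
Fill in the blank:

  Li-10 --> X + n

Li-9

Conserve mass number: 10 = A + 1, so A = 9.
Conserve atomic number: 3 = Z + 0, so Z = 3.
Z = 3 is lithium, so the species is Li-9.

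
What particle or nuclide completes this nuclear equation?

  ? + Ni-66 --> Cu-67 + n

deuteron

Conserve mass number: A + 66 = 67 + 1, so A = 2.
Conserve atomic number: Z + 28 = 29 + 0, so Z = 1.
A = 2 and Z = 1 is H-2 — a deuteron.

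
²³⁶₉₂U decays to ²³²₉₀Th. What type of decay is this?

alpha decay

ΔA = 232 − 236 = -4; ΔZ = 90 − 92 = -2.
A drops by 4 and Z drops by 2 — the signature of alpha emission.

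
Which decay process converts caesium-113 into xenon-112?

proton emission

ΔA = 112 − 113 = -1; ΔZ = 54 − 55 = -1.
A drops by 1 and Z drops by 1 — a proton was emitted.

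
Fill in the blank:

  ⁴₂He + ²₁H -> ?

Li-6

Conserve mass number: 4 + 2 = A, so A = 6.
Conserve atomic number: 2 + 1 = Z, so Z = 3.
Z = 3 is lithium, so the species is ⁶₃Li.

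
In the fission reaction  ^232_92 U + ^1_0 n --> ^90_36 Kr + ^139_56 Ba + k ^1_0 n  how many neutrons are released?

Conserve mass number: 233 = 90 + 139 + k, so k = 233 − 229 = 4.
Check atomic number: 92 = 36 + 56 + 0 = 92. ✓

4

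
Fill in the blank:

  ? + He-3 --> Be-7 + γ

Conserve mass number: A + 3 = 7 + 0, so A = 4.
Conserve atomic number: Z + 2 = 4 + 0, so Z = 2.
A = 4 and Z = 2 is He-4 — an alpha particle.

alpha particle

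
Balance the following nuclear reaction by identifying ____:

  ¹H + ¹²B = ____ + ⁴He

Conserve mass number: 1 + 12 = A + 4, so A = 9.
Conserve atomic number: 1 + 5 = Z + 2, so Z = 4.
Z = 4 is beryllium, so the species is ⁹Be.

Be-9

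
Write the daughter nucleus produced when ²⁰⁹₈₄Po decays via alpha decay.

Pb-205

Alpha decay: mass number changes by -4, atomic number by -2.
A: 209 − 4 = 205; Z: 84 − 2 = 82.
Z = 82 is lead, so the daughter is ²⁰⁵₈₂Pb.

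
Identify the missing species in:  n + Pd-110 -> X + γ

Conserve mass number: 1 + 110 = A + 0, so A = 111.
Conserve atomic number: 0 + 46 = Z + 0, so Z = 46.
Z = 46 is palladium, so the species is Pd-111.

Pd-111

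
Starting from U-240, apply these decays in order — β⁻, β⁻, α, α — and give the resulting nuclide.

Th-232

Start: (A, Z) = (240, 92).
After β⁻: (240, 93).
After β⁻: (240, 94).
After α: (236, 92).
After α: (232, 90).
Z = 90 is thorium.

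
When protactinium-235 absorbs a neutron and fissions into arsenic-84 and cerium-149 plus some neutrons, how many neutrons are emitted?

3

Conserve mass number: 236 = 84 + 149 + k, so k = 236 − 233 = 3.
Check atomic number: 91 = 33 + 58 + 0 = 91. ✓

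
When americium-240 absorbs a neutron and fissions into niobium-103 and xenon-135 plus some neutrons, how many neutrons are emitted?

3

Conserve mass number: 241 = 103 + 135 + k, so k = 241 − 238 = 3.
Check atomic number: 95 = 41 + 54 + 0 = 95. ✓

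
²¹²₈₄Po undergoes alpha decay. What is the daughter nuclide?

Pb-208

Alpha decay: mass number changes by -4, atomic number by -2.
A: 212 − 4 = 208; Z: 84 − 2 = 82.
Z = 82 is lead, so the daughter is ²⁰⁸₈₂Pb.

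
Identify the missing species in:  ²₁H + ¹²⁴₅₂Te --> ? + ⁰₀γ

Conserve mass number: 2 + 124 = A + 0, so A = 126.
Conserve atomic number: 1 + 52 = Z + 0, so Z = 53.
Z = 53 is iodine, so the species is ¹²⁶₅₃I.

I-126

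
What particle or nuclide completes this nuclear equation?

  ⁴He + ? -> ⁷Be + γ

He-3

Conserve mass number: 4 + A = 7 + 0, so A = 3.
Conserve atomic number: 2 + Z = 4 + 0, so Z = 2.
Z = 2 is helium, so the species is ³He.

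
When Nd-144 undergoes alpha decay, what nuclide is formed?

Ce-140

Alpha decay: mass number changes by -4, atomic number by -2.
A: 144 − 4 = 140; Z: 60 − 2 = 58.
Z = 58 is cerium, so the daughter is Ce-140.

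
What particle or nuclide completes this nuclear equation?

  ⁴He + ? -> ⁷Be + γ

He-3

Conserve mass number: 4 + A = 7 + 0, so A = 3.
Conserve atomic number: 2 + Z = 4 + 0, so Z = 2.
Z = 2 is helium, so the species is ³He.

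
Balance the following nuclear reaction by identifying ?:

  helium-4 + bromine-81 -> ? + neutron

Rb-84

Conserve mass number: 4 + 81 = A + 1, so A = 84.
Conserve atomic number: 2 + 35 = Z + 0, so Z = 37.
Z = 37 is rubidium, so the species is rubidium-84.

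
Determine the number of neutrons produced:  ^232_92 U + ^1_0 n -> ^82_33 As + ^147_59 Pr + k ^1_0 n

Conserve mass number: 233 = 82 + 147 + k, so k = 233 − 229 = 4.
Check atomic number: 92 = 33 + 59 + 0 = 92. ✓

4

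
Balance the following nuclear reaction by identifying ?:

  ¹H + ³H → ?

Conserve mass number: 1 + 3 = A, so A = 4.
Conserve atomic number: 1 + 1 = Z, so Z = 2.
A = 4 and Z = 2 is ⁴He — an alpha particle.

He-4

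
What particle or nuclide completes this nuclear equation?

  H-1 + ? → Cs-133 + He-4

Conserve mass number: 1 + A = 133 + 4, so A = 136.
Conserve atomic number: 1 + Z = 55 + 2, so Z = 56.
Z = 56 is barium, so the species is Ba-136.

Ba-136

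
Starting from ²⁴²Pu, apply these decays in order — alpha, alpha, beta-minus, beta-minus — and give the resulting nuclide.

U-234

Start: (A, Z) = (242, 94).
After α: (238, 92).
After α: (234, 90).
After β⁻: (234, 91).
After β⁻: (234, 92).
Z = 92 is uranium.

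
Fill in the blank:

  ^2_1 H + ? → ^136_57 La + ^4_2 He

Ce-138

Conserve mass number: 2 + A = 136 + 4, so A = 138.
Conserve atomic number: 1 + Z = 57 + 2, so Z = 58.
Z = 58 is cerium, so the species is ^138_58 Ce.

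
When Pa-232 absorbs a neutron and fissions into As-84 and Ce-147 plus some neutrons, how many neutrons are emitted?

Conserve mass number: 233 = 84 + 147 + k, so k = 233 − 231 = 2.
Check atomic number: 91 = 33 + 58 + 0 = 91. ✓

2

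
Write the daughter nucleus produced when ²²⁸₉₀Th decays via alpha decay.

Alpha decay: mass number changes by -4, atomic number by -2.
A: 228 − 4 = 224; Z: 90 − 2 = 88.
Z = 88 is radium, so the daughter is ²²⁴₈₈Ra.

Ra-224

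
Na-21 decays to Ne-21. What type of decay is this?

beta-plus decay or electron capture

ΔA = 21 − 21 = 0; ΔZ = 10 − 11 = -1.
A is unchanged and Z drops by 1 — a proton has become a neutron (β⁺ emission or electron capture).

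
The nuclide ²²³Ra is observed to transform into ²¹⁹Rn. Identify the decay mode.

ΔA = 219 − 223 = -4; ΔZ = 86 − 88 = -2.
A drops by 4 and Z drops by 2 — the signature of alpha emission.

alpha decay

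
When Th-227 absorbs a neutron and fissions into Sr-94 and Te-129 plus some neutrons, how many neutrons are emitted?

5

Conserve mass number: 228 = 94 + 129 + k, so k = 228 − 223 = 5.
Check atomic number: 90 = 38 + 52 + 0 = 90. ✓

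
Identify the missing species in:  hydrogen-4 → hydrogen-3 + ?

Conserve mass number: 4 = 3 + A, so A = 1.
Conserve atomic number: 1 = 1 + Z, so Z = 0.
A = 1 and Z = 0 is neutron — a neutron.

neutron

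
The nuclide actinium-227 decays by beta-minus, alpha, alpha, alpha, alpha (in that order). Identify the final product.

Start: (A, Z) = (227, 89).
After β⁻: (227, 90).
After α: (223, 88).
After α: (219, 86).
After α: (215, 84).
After α: (211, 82).
Z = 82 is lead.

Pb-211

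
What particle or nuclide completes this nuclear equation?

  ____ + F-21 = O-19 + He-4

Conserve mass number: A + 21 = 19 + 4, so A = 2.
Conserve atomic number: Z + 9 = 8 + 2, so Z = 1.
A = 2 and Z = 1 is H-2 — a deuteron.

deuteron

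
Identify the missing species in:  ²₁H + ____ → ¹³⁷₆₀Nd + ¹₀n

Pr-136

Conserve mass number: 2 + A = 137 + 1, so A = 136.
Conserve atomic number: 1 + Z = 60 + 0, so Z = 59.
Z = 59 is praseodymium, so the species is ¹³⁶₅₉Pr.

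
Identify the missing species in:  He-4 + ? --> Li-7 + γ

Conserve mass number: 4 + A = 7 + 0, so A = 3.
Conserve atomic number: 2 + Z = 3 + 0, so Z = 1.
A = 3 and Z = 1 is H-3 — a triton.

triton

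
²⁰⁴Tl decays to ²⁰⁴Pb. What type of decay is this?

beta-minus decay

ΔA = 204 − 204 = 0; ΔZ = 82 − 81 = +1.
A is unchanged and Z rises by 1 — a neutron has become a proton (β⁻ decay).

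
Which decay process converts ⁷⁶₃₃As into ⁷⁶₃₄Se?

ΔA = 76 − 76 = 0; ΔZ = 34 − 33 = +1.
A is unchanged and Z rises by 1 — a neutron has become a proton (β⁻ decay).

beta-minus decay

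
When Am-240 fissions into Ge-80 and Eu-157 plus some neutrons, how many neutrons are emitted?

Conserve mass number: 240 = 80 + 157 + k, so k = 240 − 237 = 3.
Check atomic number: 95 = 32 + 63 + 0 = 95. ✓

3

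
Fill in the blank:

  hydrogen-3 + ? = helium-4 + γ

proton

Conserve mass number: 3 + A = 4 + 0, so A = 1.
Conserve atomic number: 1 + Z = 2 + 0, so Z = 1.
A = 1 and Z = 1 is hydrogen-1 — a proton.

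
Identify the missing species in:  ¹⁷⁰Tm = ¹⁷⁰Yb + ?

Conserve mass number: 170 = 170 + A, so A = 0.
Conserve atomic number: 69 = 70 + Z, so Z = -1.
A = 0 and Z = -1 is e⁻ — a beta-minus particle.

beta-minus particle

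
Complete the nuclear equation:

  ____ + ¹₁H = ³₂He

Conserve mass number: A + 1 = 3, so A = 2.
Conserve atomic number: Z + 1 = 2, so Z = 1.
A = 2 and Z = 1 is ²₁H — a deuteron.

deuteron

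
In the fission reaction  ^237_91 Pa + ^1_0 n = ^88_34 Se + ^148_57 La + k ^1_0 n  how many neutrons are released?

Conserve mass number: 238 = 88 + 148 + k, so k = 238 − 236 = 2.
Check atomic number: 91 = 34 + 57 + 0 = 91. ✓

2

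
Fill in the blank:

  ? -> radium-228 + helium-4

Conserve mass number: A = 228 + 4, so A = 232.
Conserve atomic number: Z = 88 + 2, so Z = 90.
Z = 90 is thorium, so the species is thorium-232.

Th-232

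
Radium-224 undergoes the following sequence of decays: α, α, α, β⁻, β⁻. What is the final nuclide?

Start: (A, Z) = (224, 88).
After α: (220, 86).
After α: (216, 84).
After α: (212, 82).
After β⁻: (212, 83).
After β⁻: (212, 84).
Z = 84 is polonium.

Po-212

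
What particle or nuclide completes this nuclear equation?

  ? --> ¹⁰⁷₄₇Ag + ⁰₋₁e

Conserve mass number: A = 107 + 0, so A = 107.
Conserve atomic number: Z = 47 − 1, so Z = 46.
Z = 46 is palladium, so the species is ¹⁰⁷₄₆Pd.

Pd-107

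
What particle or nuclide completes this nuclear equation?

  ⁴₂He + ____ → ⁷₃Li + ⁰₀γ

triton

Conserve mass number: 4 + A = 7 + 0, so A = 3.
Conserve atomic number: 2 + Z = 3 + 0, so Z = 1.
A = 3 and Z = 1 is ³₁H — a triton.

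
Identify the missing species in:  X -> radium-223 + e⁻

Conserve mass number: A = 223 + 0, so A = 223.
Conserve atomic number: Z = 88 − 1, so Z = 87.
Z = 87 is francium, so the species is francium-223.

Fr-223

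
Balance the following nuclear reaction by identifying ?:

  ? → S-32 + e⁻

P-32

Conserve mass number: A = 32 + 0, so A = 32.
Conserve atomic number: Z = 16 − 1, so Z = 15.
Z = 15 is phosphorus, so the species is P-32.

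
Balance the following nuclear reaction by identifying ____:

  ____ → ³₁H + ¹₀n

H-4

Conserve mass number: A = 3 + 1, so A = 4.
Conserve atomic number: Z = 1 + 0, so Z = 1.
Z = 1 is hydrogen, so the species is ⁴₁H.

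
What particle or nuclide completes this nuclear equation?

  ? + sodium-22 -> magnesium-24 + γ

deuteron

Conserve mass number: A + 22 = 24 + 0, so A = 2.
Conserve atomic number: Z + 11 = 12 + 0, so Z = 1.
A = 2 and Z = 1 is hydrogen-2 — a deuteron.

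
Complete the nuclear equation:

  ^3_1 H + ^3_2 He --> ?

Conserve mass number: 3 + 3 = A, so A = 6.
Conserve atomic number: 1 + 2 = Z, so Z = 3.
Z = 3 is lithium, so the species is ^6_3 Li.

Li-6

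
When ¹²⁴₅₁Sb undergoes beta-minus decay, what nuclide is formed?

Te-124

Beta-minus decay: mass number changes by +0, atomic number by +1.
A: 124 = 124; Z: 51 + 1 = 52.
Z = 52 is tellurium, so the daughter is ¹²⁴₅₂Te.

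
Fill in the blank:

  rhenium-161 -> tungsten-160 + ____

proton

Conserve mass number: 161 = 160 + A, so A = 1.
Conserve atomic number: 75 = 74 + Z, so Z = 1.
A = 1 and Z = 1 is hydrogen-1 — a proton.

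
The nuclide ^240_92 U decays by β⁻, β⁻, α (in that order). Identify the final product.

U-236

Start: (A, Z) = (240, 92).
After β⁻: (240, 93).
After β⁻: (240, 94).
After α: (236, 92).
Z = 92 is uranium.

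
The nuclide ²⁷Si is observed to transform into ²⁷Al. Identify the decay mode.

ΔA = 27 − 27 = 0; ΔZ = 13 − 14 = -1.
A is unchanged and Z drops by 1 — a proton has become a neutron (β⁺ emission or electron capture).

beta-plus decay or electron capture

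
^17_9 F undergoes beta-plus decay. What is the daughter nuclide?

Beta-plus decay: mass number changes by +0, atomic number by -1.
A: 17 = 17; Z: 9 − 1 = 8.
Z = 8 is oxygen, so the daughter is ^17_8 O.

O-17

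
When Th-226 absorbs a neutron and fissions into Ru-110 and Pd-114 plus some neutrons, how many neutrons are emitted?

3

Conserve mass number: 227 = 110 + 114 + k, so k = 227 − 224 = 3.
Check atomic number: 90 = 44 + 46 + 0 = 90. ✓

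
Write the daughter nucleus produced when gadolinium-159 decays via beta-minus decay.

Tb-159

Beta-minus decay: mass number changes by +0, atomic number by +1.
A: 159 = 159; Z: 64 + 1 = 65.
Z = 65 is terbium, so the daughter is terbium-159.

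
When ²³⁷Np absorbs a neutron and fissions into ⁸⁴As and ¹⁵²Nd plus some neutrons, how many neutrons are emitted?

Conserve mass number: 238 = 84 + 152 + k, so k = 238 − 236 = 2.
Check atomic number: 93 = 33 + 60 + 0 = 93. ✓

2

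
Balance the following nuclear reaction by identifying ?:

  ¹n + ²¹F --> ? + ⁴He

N-18

Conserve mass number: 1 + 21 = A + 4, so A = 18.
Conserve atomic number: 0 + 9 = Z + 2, so Z = 7.
Z = 7 is nitrogen, so the species is ¹⁸N.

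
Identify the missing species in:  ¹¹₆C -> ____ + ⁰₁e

B-11

Conserve mass number: 11 = A + 0, so A = 11.
Conserve atomic number: 6 = Z + 1, so Z = 5.
Z = 5 is boron, so the species is ¹¹₅B.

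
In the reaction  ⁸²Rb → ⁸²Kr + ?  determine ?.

positron

Conserve mass number: 82 = 82 + A, so A = 0.
Conserve atomic number: 37 = 36 + Z, so Z = 1.
A = 0 and Z = 1 is e⁺ — a positron.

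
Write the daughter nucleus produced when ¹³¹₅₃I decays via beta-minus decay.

Beta-minus decay: mass number changes by +0, atomic number by +1.
A: 131 = 131; Z: 53 + 1 = 54.
Z = 54 is xenon, so the daughter is ¹³¹₅₄Xe.

Xe-131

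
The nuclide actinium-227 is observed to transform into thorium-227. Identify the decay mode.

beta-minus decay

ΔA = 227 − 227 = 0; ΔZ = 90 − 89 = +1.
A is unchanged and Z rises by 1 — a neutron has become a proton (β⁻ decay).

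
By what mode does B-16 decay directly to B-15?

neutron emission

ΔA = 15 − 16 = -1; ΔZ = 5 − 5 = +0.
A drops by 1 with Z unchanged — a neutron was emitted.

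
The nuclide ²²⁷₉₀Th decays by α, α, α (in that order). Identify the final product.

Po-215

Start: (A, Z) = (227, 90).
After α: (223, 88).
After α: (219, 86).
After α: (215, 84).
Z = 84 is polonium.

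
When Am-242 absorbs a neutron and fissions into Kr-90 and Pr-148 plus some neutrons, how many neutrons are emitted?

5

Conserve mass number: 243 = 90 + 148 + k, so k = 243 − 238 = 5.
Check atomic number: 95 = 36 + 59 + 0 = 95. ✓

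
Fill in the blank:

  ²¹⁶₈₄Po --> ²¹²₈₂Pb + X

Conserve mass number: 216 = 212 + A, so A = 4.
Conserve atomic number: 84 = 82 + Z, so Z = 2.
A = 4 and Z = 2 is ⁴₂He — an alpha particle.

alpha particle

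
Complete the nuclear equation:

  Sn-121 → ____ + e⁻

Sb-121

Conserve mass number: 121 = A + 0, so A = 121.
Conserve atomic number: 50 = Z − 1, so Z = 51.
Z = 51 is antimony, so the species is Sb-121.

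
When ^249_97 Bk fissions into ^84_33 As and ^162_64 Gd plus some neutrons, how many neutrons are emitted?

Conserve mass number: 249 = 84 + 162 + k, so k = 249 − 246 = 3.
Check atomic number: 97 = 33 + 64 + 0 = 97. ✓

3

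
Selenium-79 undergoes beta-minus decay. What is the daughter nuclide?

Br-79

Beta-minus decay: mass number changes by +0, atomic number by +1.
A: 79 = 79; Z: 34 + 1 = 35.
Z = 35 is bromine, so the daughter is bromine-79.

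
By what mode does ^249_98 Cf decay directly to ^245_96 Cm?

alpha decay

ΔA = 245 − 249 = -4; ΔZ = 96 − 98 = -2.
A drops by 4 and Z drops by 2 — the signature of alpha emission.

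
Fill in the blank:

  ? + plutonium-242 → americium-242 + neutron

proton

Conserve mass number: A + 242 = 242 + 1, so A = 1.
Conserve atomic number: Z + 94 = 95 + 0, so Z = 1.
A = 1 and Z = 1 is hydrogen-1 — a proton.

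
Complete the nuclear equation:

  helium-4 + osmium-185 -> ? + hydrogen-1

Ir-188

Conserve mass number: 4 + 185 = A + 1, so A = 188.
Conserve atomic number: 2 + 76 = Z + 1, so Z = 77.
Z = 77 is iridium, so the species is iridium-188.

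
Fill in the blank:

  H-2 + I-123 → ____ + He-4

Te-121

Conserve mass number: 2 + 123 = A + 4, so A = 121.
Conserve atomic number: 1 + 53 = Z + 2, so Z = 52.
Z = 52 is tellurium, so the species is Te-121.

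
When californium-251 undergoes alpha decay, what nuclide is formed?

Alpha decay: mass number changes by -4, atomic number by -2.
A: 251 − 4 = 247; Z: 98 − 2 = 96.
Z = 96 is curium, so the daughter is curium-247.

Cm-247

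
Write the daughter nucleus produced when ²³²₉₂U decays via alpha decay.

Alpha decay: mass number changes by -4, atomic number by -2.
A: 232 − 4 = 228; Z: 92 − 2 = 90.
Z = 90 is thorium, so the daughter is ²²⁸₉₀Th.

Th-228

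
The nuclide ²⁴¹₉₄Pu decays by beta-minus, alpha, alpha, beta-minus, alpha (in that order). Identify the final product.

Th-229

Start: (A, Z) = (241, 94).
After β⁻: (241, 95).
After α: (237, 93).
After α: (233, 91).
After β⁻: (233, 92).
After α: (229, 90).
Z = 90 is thorium.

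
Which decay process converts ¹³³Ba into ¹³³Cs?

beta-plus decay or electron capture

ΔA = 133 − 133 = 0; ΔZ = 55 − 56 = -1.
A is unchanged and Z drops by 1 — a proton has become a neutron (β⁺ emission or electron capture).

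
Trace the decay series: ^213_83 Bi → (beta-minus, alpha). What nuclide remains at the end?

Pb-209

Start: (A, Z) = (213, 83).
After β⁻: (213, 84).
After α: (209, 82).
Z = 82 is lead.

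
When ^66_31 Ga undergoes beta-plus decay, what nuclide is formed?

Beta-plus decay: mass number changes by +0, atomic number by -1.
A: 66 = 66; Z: 31 − 1 = 30.
Z = 30 is zinc, so the daughter is ^66_30 Zn.

Zn-66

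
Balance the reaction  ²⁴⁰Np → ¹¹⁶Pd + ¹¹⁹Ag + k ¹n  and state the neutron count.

Conserve mass number: 240 = 116 + 119 + k, so k = 240 − 235 = 5.
Check atomic number: 93 = 46 + 47 + 0 = 93. ✓

5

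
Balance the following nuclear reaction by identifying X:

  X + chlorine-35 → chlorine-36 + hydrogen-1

deuteron

Conserve mass number: A + 35 = 36 + 1, so A = 2.
Conserve atomic number: Z + 17 = 17 + 1, so Z = 1.
A = 2 and Z = 1 is hydrogen-2 — a deuteron.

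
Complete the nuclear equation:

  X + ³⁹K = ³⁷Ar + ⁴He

Conserve mass number: A + 39 = 37 + 4, so A = 2.
Conserve atomic number: Z + 19 = 18 + 2, so Z = 1.
A = 2 and Z = 1 is ²H — a deuteron.

deuteron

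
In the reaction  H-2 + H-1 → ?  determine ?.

He-3

Conserve mass number: 2 + 1 = A, so A = 3.
Conserve atomic number: 1 + 1 = Z, so Z = 2.
Z = 2 is helium, so the species is He-3.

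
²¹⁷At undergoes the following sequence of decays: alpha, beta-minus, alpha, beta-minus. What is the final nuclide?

Bi-209

Start: (A, Z) = (217, 85).
After α: (213, 83).
After β⁻: (213, 84).
After α: (209, 82).
After β⁻: (209, 83).
Z = 83 is bismuth.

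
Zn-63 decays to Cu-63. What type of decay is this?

ΔA = 63 − 63 = 0; ΔZ = 29 − 30 = -1.
A is unchanged and Z drops by 1 — a proton has become a neutron (β⁺ emission or electron capture).

beta-plus decay or electron capture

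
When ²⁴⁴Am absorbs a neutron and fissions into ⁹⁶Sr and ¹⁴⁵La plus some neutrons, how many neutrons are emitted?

Conserve mass number: 245 = 96 + 145 + k, so k = 245 − 241 = 4.
Check atomic number: 95 = 38 + 57 + 0 = 95. ✓

4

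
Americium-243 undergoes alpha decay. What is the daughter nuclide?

Np-239

Alpha decay: mass number changes by -4, atomic number by -2.
A: 243 − 4 = 239; Z: 95 − 2 = 93.
Z = 93 is neptunium, so the daughter is neptunium-239.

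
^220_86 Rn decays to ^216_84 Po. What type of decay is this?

ΔA = 216 − 220 = -4; ΔZ = 84 − 86 = -2.
A drops by 4 and Z drops by 2 — the signature of alpha emission.

alpha decay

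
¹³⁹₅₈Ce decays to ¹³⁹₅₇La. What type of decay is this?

beta-plus decay or electron capture

ΔA = 139 − 139 = 0; ΔZ = 57 − 58 = -1.
A is unchanged and Z drops by 1 — a proton has become a neutron (β⁺ emission or electron capture).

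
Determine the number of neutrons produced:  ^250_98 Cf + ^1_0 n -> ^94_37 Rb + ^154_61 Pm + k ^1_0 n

3

Conserve mass number: 251 = 94 + 154 + k, so k = 251 − 248 = 3.
Check atomic number: 98 = 37 + 61 + 0 = 98. ✓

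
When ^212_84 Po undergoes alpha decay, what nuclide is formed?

Alpha decay: mass number changes by -4, atomic number by -2.
A: 212 − 4 = 208; Z: 84 − 2 = 82.
Z = 82 is lead, so the daughter is ^208_82 Pb.

Pb-208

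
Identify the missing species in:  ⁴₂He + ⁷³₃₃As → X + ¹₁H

Se-76

Conserve mass number: 4 + 73 = A + 1, so A = 76.
Conserve atomic number: 2 + 33 = Z + 1, so Z = 34.
Z = 34 is selenium, so the species is ⁷⁶₃₄Se.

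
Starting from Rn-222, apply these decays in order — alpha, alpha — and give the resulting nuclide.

Pb-214

Start: (A, Z) = (222, 86).
After α: (218, 84).
After α: (214, 82).
Z = 82 is lead.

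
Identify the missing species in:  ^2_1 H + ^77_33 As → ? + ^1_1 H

As-78

Conserve mass number: 2 + 77 = A + 1, so A = 78.
Conserve atomic number: 1 + 33 = Z + 1, so Z = 33.
Z = 33 is arsenic, so the species is ^78_33 As.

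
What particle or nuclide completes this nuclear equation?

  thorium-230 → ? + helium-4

Conserve mass number: 230 = A + 4, so A = 226.
Conserve atomic number: 90 = Z + 2, so Z = 88.
Z = 88 is radium, so the species is radium-226.

Ra-226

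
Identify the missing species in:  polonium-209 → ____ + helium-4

Conserve mass number: 209 = A + 4, so A = 205.
Conserve atomic number: 84 = Z + 2, so Z = 82.
Z = 82 is lead, so the species is lead-205.

Pb-205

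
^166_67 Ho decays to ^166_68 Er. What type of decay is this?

ΔA = 166 − 166 = 0; ΔZ = 68 − 67 = +1.
A is unchanged and Z rises by 1 — a neutron has become a proton (β⁻ decay).

beta-minus decay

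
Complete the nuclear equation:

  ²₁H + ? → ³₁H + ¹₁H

deuteron

Conserve mass number: 2 + A = 3 + 1, so A = 2.
Conserve atomic number: 1 + Z = 1 + 1, so Z = 1.
A = 2 and Z = 1 is ²₁H — a deuteron.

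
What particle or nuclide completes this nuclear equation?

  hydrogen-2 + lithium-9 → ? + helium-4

Conserve mass number: 2 + 9 = A + 4, so A = 7.
Conserve atomic number: 1 + 3 = Z + 2, so Z = 2.
Z = 2 is helium, so the species is helium-7.

He-7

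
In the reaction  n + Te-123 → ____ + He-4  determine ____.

Conserve mass number: 1 + 123 = A + 4, so A = 120.
Conserve atomic number: 0 + 52 = Z + 2, so Z = 50.
Z = 50 is tin, so the species is Sn-120.

Sn-120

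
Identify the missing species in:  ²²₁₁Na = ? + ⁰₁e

Conserve mass number: 22 = A + 0, so A = 22.
Conserve atomic number: 11 = Z + 1, so Z = 10.
Z = 10 is neon, so the species is ²²₁₀Ne.

Ne-22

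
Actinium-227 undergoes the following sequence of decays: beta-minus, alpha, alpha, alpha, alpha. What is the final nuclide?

Start: (A, Z) = (227, 89).
After β⁻: (227, 90).
After α: (223, 88).
After α: (219, 86).
After α: (215, 84).
After α: (211, 82).
Z = 82 is lead.

Pb-211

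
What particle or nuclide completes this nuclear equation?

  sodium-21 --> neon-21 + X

Conserve mass number: 21 = 21 + A, so A = 0.
Conserve atomic number: 11 = 10 + Z, so Z = 1.
A = 0 and Z = 1 is e⁺ — a positron.

positron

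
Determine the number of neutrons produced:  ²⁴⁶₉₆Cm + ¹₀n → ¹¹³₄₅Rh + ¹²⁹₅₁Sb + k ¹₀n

5

Conserve mass number: 247 = 113 + 129 + k, so k = 247 − 242 = 5.
Check atomic number: 96 = 45 + 51 + 0 = 96. ✓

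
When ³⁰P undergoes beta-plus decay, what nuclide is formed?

Si-30

Beta-plus decay: mass number changes by +0, atomic number by -1.
A: 30 = 30; Z: 15 − 1 = 14.
Z = 14 is silicon, so the daughter is ³⁰Si.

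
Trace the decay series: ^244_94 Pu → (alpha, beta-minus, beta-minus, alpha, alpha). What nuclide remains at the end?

Start: (A, Z) = (244, 94).
After α: (240, 92).
After β⁻: (240, 93).
After β⁻: (240, 94).
After α: (236, 92).
After α: (232, 90).
Z = 90 is thorium.

Th-232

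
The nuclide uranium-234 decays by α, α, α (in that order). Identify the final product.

Rn-222

Start: (A, Z) = (234, 92).
After α: (230, 90).
After α: (226, 88).
After α: (222, 86).
Z = 86 is radon.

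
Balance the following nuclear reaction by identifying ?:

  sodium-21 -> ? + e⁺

Conserve mass number: 21 = A + 0, so A = 21.
Conserve atomic number: 11 = Z + 1, so Z = 10.
Z = 10 is neon, so the species is neon-21.

Ne-21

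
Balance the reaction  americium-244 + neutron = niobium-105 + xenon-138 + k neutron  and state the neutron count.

2

Conserve mass number: 245 = 105 + 138 + k, so k = 245 − 243 = 2.
Check atomic number: 95 = 41 + 54 + 0 = 95. ✓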